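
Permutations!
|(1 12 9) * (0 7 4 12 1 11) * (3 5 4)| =8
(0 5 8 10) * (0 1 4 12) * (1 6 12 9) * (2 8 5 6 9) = (0 6 12)(1 4 2 8 10 9) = [6, 4, 8, 3, 2, 5, 12, 7, 10, 1, 9, 11, 0]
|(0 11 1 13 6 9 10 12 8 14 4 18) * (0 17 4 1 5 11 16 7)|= 24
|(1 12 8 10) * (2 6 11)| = 12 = |(1 12 8 10)(2 6 11)|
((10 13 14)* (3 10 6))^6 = (3 10 13 14 6)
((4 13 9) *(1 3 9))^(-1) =(1 13 4 9 3)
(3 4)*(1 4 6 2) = [0, 4, 1, 6, 3, 5, 2] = (1 4 3 6 2)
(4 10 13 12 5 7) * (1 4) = (1 4 10 13 12 5 7) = [0, 4, 2, 3, 10, 7, 6, 1, 8, 9, 13, 11, 5, 12]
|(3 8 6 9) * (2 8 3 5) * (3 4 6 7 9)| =15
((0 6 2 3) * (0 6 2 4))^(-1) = (0 4 6 3 2)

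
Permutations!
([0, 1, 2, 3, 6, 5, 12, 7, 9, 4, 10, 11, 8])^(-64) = [0, 1, 2, 3, 6, 5, 12, 7, 9, 4, 10, 11, 8]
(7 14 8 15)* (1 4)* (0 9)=[9, 4, 2, 3, 1, 5, 6, 14, 15, 0, 10, 11, 12, 13, 8, 7]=(0 9)(1 4)(7 14 8 15)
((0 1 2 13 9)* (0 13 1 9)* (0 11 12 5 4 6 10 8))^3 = (0 11 4 8 13 5 10 9 12 6)(1 2)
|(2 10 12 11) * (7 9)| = |(2 10 12 11)(7 9)| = 4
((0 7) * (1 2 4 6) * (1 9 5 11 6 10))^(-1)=((0 7)(1 2 4 10)(5 11 6 9))^(-1)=(0 7)(1 10 4 2)(5 9 6 11)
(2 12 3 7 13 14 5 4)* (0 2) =(0 2 12 3 7 13 14 5 4) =[2, 1, 12, 7, 0, 4, 6, 13, 8, 9, 10, 11, 3, 14, 5]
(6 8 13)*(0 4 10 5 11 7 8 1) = (0 4 10 5 11 7 8 13 6 1) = [4, 0, 2, 3, 10, 11, 1, 8, 13, 9, 5, 7, 12, 6]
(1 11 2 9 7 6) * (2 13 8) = (1 11 13 8 2 9 7 6) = [0, 11, 9, 3, 4, 5, 1, 6, 2, 7, 10, 13, 12, 8]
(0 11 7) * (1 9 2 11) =[1, 9, 11, 3, 4, 5, 6, 0, 8, 2, 10, 7] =(0 1 9 2 11 7)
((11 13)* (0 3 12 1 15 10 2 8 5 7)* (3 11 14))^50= ((0 11 13 14 3 12 1 15 10 2 8 5 7))^50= (0 5 2 15 12 14 11 7 8 10 1 3 13)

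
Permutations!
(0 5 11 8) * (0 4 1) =(0 5 11 8 4 1) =[5, 0, 2, 3, 1, 11, 6, 7, 4, 9, 10, 8]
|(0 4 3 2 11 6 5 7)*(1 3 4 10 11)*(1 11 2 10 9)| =|(0 9 1 3 10 2 11 6 5 7)| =10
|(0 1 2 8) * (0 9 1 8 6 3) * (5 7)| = 14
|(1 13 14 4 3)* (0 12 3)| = 7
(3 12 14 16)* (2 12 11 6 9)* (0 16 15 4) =[16, 1, 12, 11, 0, 5, 9, 7, 8, 2, 10, 6, 14, 13, 15, 4, 3] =(0 16 3 11 6 9 2 12 14 15 4)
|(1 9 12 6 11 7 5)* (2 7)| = 8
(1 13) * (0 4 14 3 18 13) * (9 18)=(0 4 14 3 9 18 13 1)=[4, 0, 2, 9, 14, 5, 6, 7, 8, 18, 10, 11, 12, 1, 3, 15, 16, 17, 13]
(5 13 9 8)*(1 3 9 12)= (1 3 9 8 5 13 12)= [0, 3, 2, 9, 4, 13, 6, 7, 5, 8, 10, 11, 1, 12]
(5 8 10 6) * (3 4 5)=(3 4 5 8 10 6)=[0, 1, 2, 4, 5, 8, 3, 7, 10, 9, 6]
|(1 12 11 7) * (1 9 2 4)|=7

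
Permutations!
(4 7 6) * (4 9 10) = [0, 1, 2, 3, 7, 5, 9, 6, 8, 10, 4] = (4 7 6 9 10)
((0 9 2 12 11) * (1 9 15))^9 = (0 1 2 11 15 9 12)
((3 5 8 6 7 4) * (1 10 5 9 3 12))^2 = ((1 10 5 8 6 7 4 12)(3 9))^2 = (1 5 6 4)(7 12 10 8)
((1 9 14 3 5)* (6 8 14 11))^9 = ((1 9 11 6 8 14 3 5))^9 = (1 9 11 6 8 14 3 5)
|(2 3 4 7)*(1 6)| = |(1 6)(2 3 4 7)| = 4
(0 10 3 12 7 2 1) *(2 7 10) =(0 2 1)(3 12 10) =[2, 0, 1, 12, 4, 5, 6, 7, 8, 9, 3, 11, 10]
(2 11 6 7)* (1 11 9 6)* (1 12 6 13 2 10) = (1 11 12 6 7 10)(2 9 13) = [0, 11, 9, 3, 4, 5, 7, 10, 8, 13, 1, 12, 6, 2]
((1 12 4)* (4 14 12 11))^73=((1 11 4)(12 14))^73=(1 11 4)(12 14)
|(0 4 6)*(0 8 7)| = 5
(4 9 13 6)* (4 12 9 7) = [0, 1, 2, 3, 7, 5, 12, 4, 8, 13, 10, 11, 9, 6] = (4 7)(6 12 9 13)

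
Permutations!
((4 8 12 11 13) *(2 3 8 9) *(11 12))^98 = (13)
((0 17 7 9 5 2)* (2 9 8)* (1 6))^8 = ((0 17 7 8 2)(1 6)(5 9))^8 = (0 8 17 2 7)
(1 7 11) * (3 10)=(1 7 11)(3 10)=[0, 7, 2, 10, 4, 5, 6, 11, 8, 9, 3, 1]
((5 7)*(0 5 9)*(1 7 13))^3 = ((0 5 13 1 7 9))^3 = (0 1)(5 7)(9 13)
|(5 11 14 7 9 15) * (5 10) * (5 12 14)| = 6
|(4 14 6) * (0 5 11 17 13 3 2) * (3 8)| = 24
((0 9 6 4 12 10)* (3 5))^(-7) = (0 10 12 4 6 9)(3 5)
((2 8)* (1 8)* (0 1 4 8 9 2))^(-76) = ((0 1 9 2 4 8))^(-76) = (0 9 4)(1 2 8)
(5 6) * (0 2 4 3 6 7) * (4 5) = (0 2 5 7)(3 6 4) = [2, 1, 5, 6, 3, 7, 4, 0]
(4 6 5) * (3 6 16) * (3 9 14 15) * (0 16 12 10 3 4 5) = (0 16 9 14 15 4 12 10 3 6) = [16, 1, 2, 6, 12, 5, 0, 7, 8, 14, 3, 11, 10, 13, 15, 4, 9]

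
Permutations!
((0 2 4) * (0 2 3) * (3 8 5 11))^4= (0 3 11 5 8)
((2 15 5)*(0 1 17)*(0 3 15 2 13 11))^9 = ((0 1 17 3 15 5 13 11))^9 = (0 1 17 3 15 5 13 11)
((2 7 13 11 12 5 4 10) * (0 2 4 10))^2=((0 2 7 13 11 12 5 10 4))^2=(0 7 11 5 4 2 13 12 10)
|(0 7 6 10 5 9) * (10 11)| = 7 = |(0 7 6 11 10 5 9)|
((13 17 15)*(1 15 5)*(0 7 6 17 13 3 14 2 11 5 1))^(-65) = ((0 7 6 17 1 15 3 14 2 11 5))^(-65) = (0 7 6 17 1 15 3 14 2 11 5)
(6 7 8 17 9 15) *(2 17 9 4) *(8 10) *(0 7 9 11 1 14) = [7, 14, 17, 3, 2, 5, 9, 10, 11, 15, 8, 1, 12, 13, 0, 6, 16, 4] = (0 7 10 8 11 1 14)(2 17 4)(6 9 15)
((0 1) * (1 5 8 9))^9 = (0 1 9 8 5)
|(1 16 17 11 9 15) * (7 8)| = |(1 16 17 11 9 15)(7 8)| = 6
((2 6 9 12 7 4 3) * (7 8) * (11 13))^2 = (13)(2 9 8 4)(3 6 12 7)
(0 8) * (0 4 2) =(0 8 4 2) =[8, 1, 0, 3, 2, 5, 6, 7, 4]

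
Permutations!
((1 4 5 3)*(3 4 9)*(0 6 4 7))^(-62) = ((0 6 4 5 7)(1 9 3))^(-62) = (0 5 6 7 4)(1 9 3)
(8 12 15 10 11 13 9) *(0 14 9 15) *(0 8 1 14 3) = (0 3)(1 14 9)(8 12)(10 11 13 15) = [3, 14, 2, 0, 4, 5, 6, 7, 12, 1, 11, 13, 8, 15, 9, 10]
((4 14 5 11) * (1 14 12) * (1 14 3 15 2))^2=((1 3 15 2)(4 12 14 5 11))^2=(1 15)(2 3)(4 14 11 12 5)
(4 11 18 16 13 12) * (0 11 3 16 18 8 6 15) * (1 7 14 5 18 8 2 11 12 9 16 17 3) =(0 12 4 1 7 14 5 18 8 6 15)(2 11)(3 17)(9 16 13) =[12, 7, 11, 17, 1, 18, 15, 14, 6, 16, 10, 2, 4, 9, 5, 0, 13, 3, 8]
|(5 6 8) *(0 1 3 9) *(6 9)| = 7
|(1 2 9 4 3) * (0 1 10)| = 7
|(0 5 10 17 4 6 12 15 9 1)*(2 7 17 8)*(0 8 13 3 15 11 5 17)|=|(0 17 4 6 12 11 5 10 13 3 15 9 1 8 2 7)|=16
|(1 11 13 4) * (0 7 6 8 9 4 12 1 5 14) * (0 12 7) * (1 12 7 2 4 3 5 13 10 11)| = 42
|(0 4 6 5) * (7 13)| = |(0 4 6 5)(7 13)| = 4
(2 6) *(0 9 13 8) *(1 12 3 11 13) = [9, 12, 6, 11, 4, 5, 2, 7, 0, 1, 10, 13, 3, 8] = (0 9 1 12 3 11 13 8)(2 6)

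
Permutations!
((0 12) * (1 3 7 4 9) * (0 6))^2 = (0 6 12)(1 7 9 3 4)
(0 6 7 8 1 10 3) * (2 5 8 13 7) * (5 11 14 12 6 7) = [7, 10, 11, 0, 4, 8, 2, 13, 1, 9, 3, 14, 6, 5, 12] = (0 7 13 5 8 1 10 3)(2 11 14 12 6)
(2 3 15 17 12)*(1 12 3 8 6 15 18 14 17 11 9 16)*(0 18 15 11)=(0 18 14 17 3 15)(1 12 2 8 6 11 9 16)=[18, 12, 8, 15, 4, 5, 11, 7, 6, 16, 10, 9, 2, 13, 17, 0, 1, 3, 14]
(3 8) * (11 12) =[0, 1, 2, 8, 4, 5, 6, 7, 3, 9, 10, 12, 11] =(3 8)(11 12)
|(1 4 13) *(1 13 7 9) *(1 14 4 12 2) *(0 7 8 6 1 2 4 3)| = |(0 7 9 14 3)(1 12 4 8 6)| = 5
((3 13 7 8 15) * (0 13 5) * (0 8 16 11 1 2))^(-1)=((0 13 7 16 11 1 2)(3 5 8 15))^(-1)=(0 2 1 11 16 7 13)(3 15 8 5)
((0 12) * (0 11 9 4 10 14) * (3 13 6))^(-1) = (0 14 10 4 9 11 12)(3 6 13)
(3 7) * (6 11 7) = [0, 1, 2, 6, 4, 5, 11, 3, 8, 9, 10, 7] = (3 6 11 7)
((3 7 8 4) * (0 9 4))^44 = ((0 9 4 3 7 8))^44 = (0 4 7)(3 8 9)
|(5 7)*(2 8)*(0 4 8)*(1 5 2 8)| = 6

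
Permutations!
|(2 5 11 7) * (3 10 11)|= |(2 5 3 10 11 7)|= 6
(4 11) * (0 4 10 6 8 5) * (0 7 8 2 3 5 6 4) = (2 3 5 7 8 6)(4 11 10) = [0, 1, 3, 5, 11, 7, 2, 8, 6, 9, 4, 10]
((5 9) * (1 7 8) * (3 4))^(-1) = ((1 7 8)(3 4)(5 9))^(-1) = (1 8 7)(3 4)(5 9)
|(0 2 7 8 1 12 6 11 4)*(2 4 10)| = 8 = |(0 4)(1 12 6 11 10 2 7 8)|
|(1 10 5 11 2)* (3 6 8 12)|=20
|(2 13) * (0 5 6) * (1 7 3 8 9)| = |(0 5 6)(1 7 3 8 9)(2 13)| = 30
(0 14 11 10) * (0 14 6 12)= (0 6 12)(10 14 11)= [6, 1, 2, 3, 4, 5, 12, 7, 8, 9, 14, 10, 0, 13, 11]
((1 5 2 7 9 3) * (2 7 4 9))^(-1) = (1 3 9 4 2 7 5)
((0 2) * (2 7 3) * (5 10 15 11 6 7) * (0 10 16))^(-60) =(16)(2 11 3 15 7 10 6)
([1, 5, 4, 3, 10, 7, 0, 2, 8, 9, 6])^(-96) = (10)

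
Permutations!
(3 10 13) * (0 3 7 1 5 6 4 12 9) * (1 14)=[3, 5, 2, 10, 12, 6, 4, 14, 8, 0, 13, 11, 9, 7, 1]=(0 3 10 13 7 14 1 5 6 4 12 9)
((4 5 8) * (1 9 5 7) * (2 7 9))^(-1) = ((1 2 7)(4 9 5 8))^(-1) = (1 7 2)(4 8 5 9)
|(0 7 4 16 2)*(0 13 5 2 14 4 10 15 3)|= 15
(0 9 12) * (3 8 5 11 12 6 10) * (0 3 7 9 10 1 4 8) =(0 10 7 9 6 1 4 8 5 11 12 3) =[10, 4, 2, 0, 8, 11, 1, 9, 5, 6, 7, 12, 3]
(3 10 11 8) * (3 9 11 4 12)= (3 10 4 12)(8 9 11)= [0, 1, 2, 10, 12, 5, 6, 7, 9, 11, 4, 8, 3]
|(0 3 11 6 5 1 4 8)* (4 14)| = |(0 3 11 6 5 1 14 4 8)| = 9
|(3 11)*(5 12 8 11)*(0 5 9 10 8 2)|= 20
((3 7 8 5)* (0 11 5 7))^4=(11)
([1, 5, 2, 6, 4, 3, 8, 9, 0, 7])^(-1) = [8, 0, 2, 5, 4, 1, 3, 9, 6, 7]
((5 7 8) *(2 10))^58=((2 10)(5 7 8))^58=(10)(5 7 8)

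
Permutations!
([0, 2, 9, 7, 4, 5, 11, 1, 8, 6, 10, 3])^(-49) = [0, 1, 2, 3, 4, 5, 6, 7, 8, 9, 10, 11]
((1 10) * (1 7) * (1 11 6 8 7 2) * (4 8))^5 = (11)(1 2 10)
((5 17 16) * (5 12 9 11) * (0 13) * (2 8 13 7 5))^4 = (0 16 2 7 12 8 5 9 13 17 11)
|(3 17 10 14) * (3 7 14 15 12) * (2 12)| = |(2 12 3 17 10 15)(7 14)| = 6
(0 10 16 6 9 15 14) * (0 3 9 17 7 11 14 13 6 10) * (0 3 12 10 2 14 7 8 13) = (0 3 9 15)(2 14 12 10 16)(6 17 8 13)(7 11) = [3, 1, 14, 9, 4, 5, 17, 11, 13, 15, 16, 7, 10, 6, 12, 0, 2, 8]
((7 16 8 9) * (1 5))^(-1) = ((1 5)(7 16 8 9))^(-1) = (1 5)(7 9 8 16)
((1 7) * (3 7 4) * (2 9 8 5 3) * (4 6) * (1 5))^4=((1 6 4 2 9 8)(3 7 5))^4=(1 9 4)(2 6 8)(3 7 5)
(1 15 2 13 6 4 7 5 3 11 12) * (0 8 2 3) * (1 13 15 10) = (0 8 2 15 3 11 12 13 6 4 7 5)(1 10) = [8, 10, 15, 11, 7, 0, 4, 5, 2, 9, 1, 12, 13, 6, 14, 3]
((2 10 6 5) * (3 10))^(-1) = (2 5 6 10 3)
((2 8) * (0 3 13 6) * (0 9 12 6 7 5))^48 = (0 7 3 5 13)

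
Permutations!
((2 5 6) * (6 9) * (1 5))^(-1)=(1 2 6 9 5)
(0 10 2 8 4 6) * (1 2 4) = (0 10 4 6)(1 2 8) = [10, 2, 8, 3, 6, 5, 0, 7, 1, 9, 4]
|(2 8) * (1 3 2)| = 4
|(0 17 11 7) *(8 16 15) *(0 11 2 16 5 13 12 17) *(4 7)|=|(2 16 15 8 5 13 12 17)(4 7 11)|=24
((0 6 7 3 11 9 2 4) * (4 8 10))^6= (0 2 7 10 11)(3 4 9 6 8)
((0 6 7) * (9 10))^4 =((0 6 7)(9 10))^4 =(10)(0 6 7)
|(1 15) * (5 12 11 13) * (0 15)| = 12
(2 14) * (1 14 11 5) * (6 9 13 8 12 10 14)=(1 6 9 13 8 12 10 14 2 11 5)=[0, 6, 11, 3, 4, 1, 9, 7, 12, 13, 14, 5, 10, 8, 2]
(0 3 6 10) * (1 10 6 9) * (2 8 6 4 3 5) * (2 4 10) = [5, 2, 8, 9, 3, 4, 10, 7, 6, 1, 0] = (0 5 4 3 9 1 2 8 6 10)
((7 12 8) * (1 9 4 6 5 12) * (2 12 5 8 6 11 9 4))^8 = (1 7 8 6 12 2 9 11 4)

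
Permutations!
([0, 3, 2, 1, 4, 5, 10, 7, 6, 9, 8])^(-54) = (10)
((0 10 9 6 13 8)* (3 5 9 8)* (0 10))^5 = (13)(8 10)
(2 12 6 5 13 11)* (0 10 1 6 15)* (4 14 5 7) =(0 10 1 6 7 4 14 5 13 11 2 12 15) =[10, 6, 12, 3, 14, 13, 7, 4, 8, 9, 1, 2, 15, 11, 5, 0]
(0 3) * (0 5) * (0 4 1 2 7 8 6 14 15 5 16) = (0 3 16)(1 2 7 8 6 14 15 5 4) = [3, 2, 7, 16, 1, 4, 14, 8, 6, 9, 10, 11, 12, 13, 15, 5, 0]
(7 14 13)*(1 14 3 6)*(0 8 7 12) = (0 8 7 3 6 1 14 13 12) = [8, 14, 2, 6, 4, 5, 1, 3, 7, 9, 10, 11, 0, 12, 13]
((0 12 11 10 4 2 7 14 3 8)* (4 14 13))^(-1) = (0 8 3 14 10 11 12)(2 4 13 7)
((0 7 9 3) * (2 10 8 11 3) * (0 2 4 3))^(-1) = (0 11 8 10 2 3 4 9 7)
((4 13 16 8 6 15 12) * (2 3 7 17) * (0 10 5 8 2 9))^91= (0 10 5 8 6 15 12 4 13 16 2 3 7 17 9)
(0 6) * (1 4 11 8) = (0 6)(1 4 11 8) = [6, 4, 2, 3, 11, 5, 0, 7, 1, 9, 10, 8]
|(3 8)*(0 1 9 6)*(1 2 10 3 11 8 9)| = |(0 2 10 3 9 6)(8 11)| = 6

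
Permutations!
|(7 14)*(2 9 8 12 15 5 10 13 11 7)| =|(2 9 8 12 15 5 10 13 11 7 14)| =11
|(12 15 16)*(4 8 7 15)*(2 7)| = |(2 7 15 16 12 4 8)| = 7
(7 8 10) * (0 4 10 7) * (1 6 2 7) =(0 4 10)(1 6 2 7 8) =[4, 6, 7, 3, 10, 5, 2, 8, 1, 9, 0]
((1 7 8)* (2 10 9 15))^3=(2 15 9 10)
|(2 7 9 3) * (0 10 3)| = 6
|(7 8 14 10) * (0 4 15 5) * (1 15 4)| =|(0 1 15 5)(7 8 14 10)| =4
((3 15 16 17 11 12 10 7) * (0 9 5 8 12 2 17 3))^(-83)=((0 9 5 8 12 10 7)(2 17 11)(3 15 16))^(-83)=(0 9 5 8 12 10 7)(2 17 11)(3 15 16)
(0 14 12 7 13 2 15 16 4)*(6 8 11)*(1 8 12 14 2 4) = (0 2 15 16 1 8 11 6 12 7 13 4) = [2, 8, 15, 3, 0, 5, 12, 13, 11, 9, 10, 6, 7, 4, 14, 16, 1]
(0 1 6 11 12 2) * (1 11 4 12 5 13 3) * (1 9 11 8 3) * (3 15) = (0 8 15 3 9 11 5 13 1 6 4 12 2) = [8, 6, 0, 9, 12, 13, 4, 7, 15, 11, 10, 5, 2, 1, 14, 3]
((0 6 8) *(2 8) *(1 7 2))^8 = ((0 6 1 7 2 8))^8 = (0 1 2)(6 7 8)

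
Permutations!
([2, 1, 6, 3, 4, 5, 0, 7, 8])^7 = (8)(0 2 6)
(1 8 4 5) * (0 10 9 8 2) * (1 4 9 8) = (0 10 8 9 1 2)(4 5) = [10, 2, 0, 3, 5, 4, 6, 7, 9, 1, 8]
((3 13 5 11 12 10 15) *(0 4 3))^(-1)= (0 15 10 12 11 5 13 3 4)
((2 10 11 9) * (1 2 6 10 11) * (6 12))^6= ((1 2 11 9 12 6 10))^6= (1 10 6 12 9 11 2)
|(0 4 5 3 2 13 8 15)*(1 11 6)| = |(0 4 5 3 2 13 8 15)(1 11 6)| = 24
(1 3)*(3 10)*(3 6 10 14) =(1 14 3)(6 10) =[0, 14, 2, 1, 4, 5, 10, 7, 8, 9, 6, 11, 12, 13, 3]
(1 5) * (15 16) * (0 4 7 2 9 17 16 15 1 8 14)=(0 4 7 2 9 17 16 1 5 8 14)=[4, 5, 9, 3, 7, 8, 6, 2, 14, 17, 10, 11, 12, 13, 0, 15, 1, 16]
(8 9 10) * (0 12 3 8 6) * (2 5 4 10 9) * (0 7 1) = [12, 0, 5, 8, 10, 4, 7, 1, 2, 9, 6, 11, 3] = (0 12 3 8 2 5 4 10 6 7 1)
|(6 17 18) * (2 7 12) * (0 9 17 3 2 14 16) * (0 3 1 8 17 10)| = |(0 9 10)(1 8 17 18 6)(2 7 12 14 16 3)| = 30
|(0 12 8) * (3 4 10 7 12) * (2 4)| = 8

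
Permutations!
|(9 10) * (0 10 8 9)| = |(0 10)(8 9)| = 2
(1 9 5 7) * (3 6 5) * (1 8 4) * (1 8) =[0, 9, 2, 6, 8, 7, 5, 1, 4, 3] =(1 9 3 6 5 7)(4 8)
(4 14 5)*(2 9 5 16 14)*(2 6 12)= [0, 1, 9, 3, 6, 4, 12, 7, 8, 5, 10, 11, 2, 13, 16, 15, 14]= (2 9 5 4 6 12)(14 16)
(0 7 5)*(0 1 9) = (0 7 5 1 9) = [7, 9, 2, 3, 4, 1, 6, 5, 8, 0]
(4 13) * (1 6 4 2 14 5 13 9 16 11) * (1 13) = (1 6 4 9 16 11 13 2 14 5) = [0, 6, 14, 3, 9, 1, 4, 7, 8, 16, 10, 13, 12, 2, 5, 15, 11]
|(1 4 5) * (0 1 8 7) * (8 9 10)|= 8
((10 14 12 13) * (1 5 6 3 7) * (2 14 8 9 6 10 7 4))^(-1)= (1 7 13 12 14 2 4 3 6 9 8 10 5)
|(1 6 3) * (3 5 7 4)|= |(1 6 5 7 4 3)|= 6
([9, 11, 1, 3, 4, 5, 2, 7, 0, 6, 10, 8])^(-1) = [8, 2, 6, 3, 4, 5, 9, 7, 11, 0, 10, 1]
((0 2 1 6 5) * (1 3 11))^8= ((0 2 3 11 1 6 5))^8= (0 2 3 11 1 6 5)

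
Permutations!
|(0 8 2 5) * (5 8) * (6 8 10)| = 4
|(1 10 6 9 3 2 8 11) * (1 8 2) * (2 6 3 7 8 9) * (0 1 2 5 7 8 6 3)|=6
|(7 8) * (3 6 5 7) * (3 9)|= |(3 6 5 7 8 9)|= 6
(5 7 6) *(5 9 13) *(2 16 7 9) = (2 16 7 6)(5 9 13) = [0, 1, 16, 3, 4, 9, 2, 6, 8, 13, 10, 11, 12, 5, 14, 15, 7]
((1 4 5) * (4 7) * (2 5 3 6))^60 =((1 7 4 3 6 2 5))^60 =(1 6 7 2 4 5 3)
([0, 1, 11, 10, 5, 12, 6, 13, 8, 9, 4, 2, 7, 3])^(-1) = (2 11)(3 13 7 12 5 4 10)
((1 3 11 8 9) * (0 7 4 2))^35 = (11)(0 2 4 7)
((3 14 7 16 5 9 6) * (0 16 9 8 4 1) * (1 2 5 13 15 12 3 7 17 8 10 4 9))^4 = (0 12 8 1 15 17 7 13 14 6 16 3 9)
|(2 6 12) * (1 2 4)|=5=|(1 2 6 12 4)|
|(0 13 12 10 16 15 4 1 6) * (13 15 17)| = 5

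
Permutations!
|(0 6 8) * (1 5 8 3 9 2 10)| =|(0 6 3 9 2 10 1 5 8)| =9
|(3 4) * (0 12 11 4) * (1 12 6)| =|(0 6 1 12 11 4 3)| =7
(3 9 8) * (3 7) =(3 9 8 7) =[0, 1, 2, 9, 4, 5, 6, 3, 7, 8]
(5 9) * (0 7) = (0 7)(5 9) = [7, 1, 2, 3, 4, 9, 6, 0, 8, 5]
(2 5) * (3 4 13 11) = (2 5)(3 4 13 11) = [0, 1, 5, 4, 13, 2, 6, 7, 8, 9, 10, 3, 12, 11]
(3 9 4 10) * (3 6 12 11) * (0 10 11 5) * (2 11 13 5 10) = [2, 1, 11, 9, 13, 0, 12, 7, 8, 4, 6, 3, 10, 5] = (0 2 11 3 9 4 13 5)(6 12 10)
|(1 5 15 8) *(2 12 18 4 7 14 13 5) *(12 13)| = |(1 2 13 5 15 8)(4 7 14 12 18)| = 30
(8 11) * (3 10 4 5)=(3 10 4 5)(8 11)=[0, 1, 2, 10, 5, 3, 6, 7, 11, 9, 4, 8]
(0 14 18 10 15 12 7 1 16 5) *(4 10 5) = (0 14 18 5)(1 16 4 10 15 12 7) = [14, 16, 2, 3, 10, 0, 6, 1, 8, 9, 15, 11, 7, 13, 18, 12, 4, 17, 5]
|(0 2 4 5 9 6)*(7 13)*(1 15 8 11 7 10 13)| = 30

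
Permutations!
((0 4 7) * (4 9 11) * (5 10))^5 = (11)(5 10) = ((0 9 11 4 7)(5 10))^5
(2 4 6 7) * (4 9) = [0, 1, 9, 3, 6, 5, 7, 2, 8, 4] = (2 9 4 6 7)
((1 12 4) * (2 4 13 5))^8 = ((1 12 13 5 2 4))^8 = (1 13 2)(4 12 5)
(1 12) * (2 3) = [0, 12, 3, 2, 4, 5, 6, 7, 8, 9, 10, 11, 1] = (1 12)(2 3)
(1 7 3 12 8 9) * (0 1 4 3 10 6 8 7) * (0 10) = [1, 10, 2, 12, 3, 5, 8, 0, 9, 4, 6, 11, 7] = (0 1 10 6 8 9 4 3 12 7)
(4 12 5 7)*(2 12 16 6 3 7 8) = [0, 1, 12, 7, 16, 8, 3, 4, 2, 9, 10, 11, 5, 13, 14, 15, 6] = (2 12 5 8)(3 7 4 16 6)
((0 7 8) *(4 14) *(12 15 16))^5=(0 8 7)(4 14)(12 16 15)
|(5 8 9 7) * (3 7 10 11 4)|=|(3 7 5 8 9 10 11 4)|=8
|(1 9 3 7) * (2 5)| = 4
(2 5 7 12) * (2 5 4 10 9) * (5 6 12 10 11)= (2 4 11 5 7 10 9)(6 12)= [0, 1, 4, 3, 11, 7, 12, 10, 8, 2, 9, 5, 6]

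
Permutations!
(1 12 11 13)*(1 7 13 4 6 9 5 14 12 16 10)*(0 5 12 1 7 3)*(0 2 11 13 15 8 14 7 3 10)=(0 5 7 15 8 14 1 16)(2 11 4 6 9 12 13 10 3)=[5, 16, 11, 2, 6, 7, 9, 15, 14, 12, 3, 4, 13, 10, 1, 8, 0]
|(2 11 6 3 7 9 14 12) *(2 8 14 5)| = 21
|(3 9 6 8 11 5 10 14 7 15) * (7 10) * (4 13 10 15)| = 12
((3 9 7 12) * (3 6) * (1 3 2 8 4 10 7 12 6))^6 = (1 9)(3 12)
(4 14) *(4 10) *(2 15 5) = (2 15 5)(4 14 10) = [0, 1, 15, 3, 14, 2, 6, 7, 8, 9, 4, 11, 12, 13, 10, 5]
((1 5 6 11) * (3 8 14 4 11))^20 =((1 5 6 3 8 14 4 11))^20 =(1 8)(3 11)(4 6)(5 14)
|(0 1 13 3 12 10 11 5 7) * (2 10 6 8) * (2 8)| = 11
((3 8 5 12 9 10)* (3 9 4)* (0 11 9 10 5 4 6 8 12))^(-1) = ((0 11 9 5)(3 12 6 8 4))^(-1) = (0 5 9 11)(3 4 8 6 12)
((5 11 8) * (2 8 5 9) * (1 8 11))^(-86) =((1 8 9 2 11 5))^(-86) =(1 11 9)(2 8 5)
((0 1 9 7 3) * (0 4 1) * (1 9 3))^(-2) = ((1 3 4 9 7))^(-2) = (1 9 3 7 4)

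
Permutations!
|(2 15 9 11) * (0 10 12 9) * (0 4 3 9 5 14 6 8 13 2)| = 14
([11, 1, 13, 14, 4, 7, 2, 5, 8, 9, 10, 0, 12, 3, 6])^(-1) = (0 11)(2 6 14 3 13)(5 7)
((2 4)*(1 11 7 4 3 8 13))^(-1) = ((1 11 7 4 2 3 8 13))^(-1) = (1 13 8 3 2 4 7 11)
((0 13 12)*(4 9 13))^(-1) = (0 12 13 9 4)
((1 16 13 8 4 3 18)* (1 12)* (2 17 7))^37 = (1 3 13 12 4 16 18 8)(2 17 7)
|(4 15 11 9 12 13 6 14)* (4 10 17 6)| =12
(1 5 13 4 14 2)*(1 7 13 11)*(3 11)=(1 5 3 11)(2 7 13 4 14)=[0, 5, 7, 11, 14, 3, 6, 13, 8, 9, 10, 1, 12, 4, 2]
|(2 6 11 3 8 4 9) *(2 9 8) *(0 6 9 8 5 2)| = |(0 6 11 3)(2 9 8 4 5)| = 20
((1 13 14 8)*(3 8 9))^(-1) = (1 8 3 9 14 13)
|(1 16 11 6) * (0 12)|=|(0 12)(1 16 11 6)|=4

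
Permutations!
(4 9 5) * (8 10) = (4 9 5)(8 10) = [0, 1, 2, 3, 9, 4, 6, 7, 10, 5, 8]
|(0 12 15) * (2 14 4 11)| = 12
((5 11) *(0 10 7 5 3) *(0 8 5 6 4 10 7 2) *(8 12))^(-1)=(0 2 10 4 6 7)(3 11 5 8 12)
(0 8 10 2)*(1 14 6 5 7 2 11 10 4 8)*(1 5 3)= (0 5 7 2)(1 14 6 3)(4 8)(10 11)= [5, 14, 0, 1, 8, 7, 3, 2, 4, 9, 11, 10, 12, 13, 6]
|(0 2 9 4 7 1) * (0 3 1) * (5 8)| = |(0 2 9 4 7)(1 3)(5 8)| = 10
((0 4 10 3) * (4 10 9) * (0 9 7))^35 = (0 7 4 9 3 10)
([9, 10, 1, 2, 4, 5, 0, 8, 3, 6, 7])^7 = (0 9 6)(1 10 7 8 3 2)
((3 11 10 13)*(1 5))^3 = (1 5)(3 13 10 11)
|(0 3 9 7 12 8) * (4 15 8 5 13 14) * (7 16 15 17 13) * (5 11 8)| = 20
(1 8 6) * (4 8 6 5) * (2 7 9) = (1 6)(2 7 9)(4 8 5) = [0, 6, 7, 3, 8, 4, 1, 9, 5, 2]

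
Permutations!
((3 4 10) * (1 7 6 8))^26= ((1 7 6 8)(3 4 10))^26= (1 6)(3 10 4)(7 8)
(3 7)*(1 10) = (1 10)(3 7) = [0, 10, 2, 7, 4, 5, 6, 3, 8, 9, 1]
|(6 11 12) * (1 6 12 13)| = |(1 6 11 13)| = 4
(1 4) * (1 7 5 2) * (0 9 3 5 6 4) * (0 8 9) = (1 8 9 3 5 2)(4 7 6) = [0, 8, 1, 5, 7, 2, 4, 6, 9, 3]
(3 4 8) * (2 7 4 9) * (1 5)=[0, 5, 7, 9, 8, 1, 6, 4, 3, 2]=(1 5)(2 7 4 8 3 9)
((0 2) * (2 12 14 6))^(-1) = ((0 12 14 6 2))^(-1) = (0 2 6 14 12)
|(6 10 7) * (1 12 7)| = 5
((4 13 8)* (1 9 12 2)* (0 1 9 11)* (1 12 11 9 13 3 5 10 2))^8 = ((0 12 1 9 11)(2 13 8 4 3 5 10))^8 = (0 9 12 11 1)(2 13 8 4 3 5 10)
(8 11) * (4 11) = (4 11 8) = [0, 1, 2, 3, 11, 5, 6, 7, 4, 9, 10, 8]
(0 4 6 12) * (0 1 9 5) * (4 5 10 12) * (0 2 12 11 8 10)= (0 5 2 12 1 9)(4 6)(8 10 11)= [5, 9, 12, 3, 6, 2, 4, 7, 10, 0, 11, 8, 1]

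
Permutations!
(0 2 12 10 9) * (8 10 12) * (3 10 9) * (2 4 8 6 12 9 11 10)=(0 4 8 11 10 3 2 6 12 9)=[4, 1, 6, 2, 8, 5, 12, 7, 11, 0, 3, 10, 9]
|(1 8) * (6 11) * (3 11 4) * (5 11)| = |(1 8)(3 5 11 6 4)| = 10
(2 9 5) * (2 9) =(5 9) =[0, 1, 2, 3, 4, 9, 6, 7, 8, 5]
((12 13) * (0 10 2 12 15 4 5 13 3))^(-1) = ((0 10 2 12 3)(4 5 13 15))^(-1) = (0 3 12 2 10)(4 15 13 5)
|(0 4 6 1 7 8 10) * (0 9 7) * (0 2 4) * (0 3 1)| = 12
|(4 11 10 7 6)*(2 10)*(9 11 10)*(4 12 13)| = 6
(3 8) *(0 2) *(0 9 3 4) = (0 2 9 3 8 4) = [2, 1, 9, 8, 0, 5, 6, 7, 4, 3]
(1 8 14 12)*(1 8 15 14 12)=(1 15 14)(8 12)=[0, 15, 2, 3, 4, 5, 6, 7, 12, 9, 10, 11, 8, 13, 1, 14]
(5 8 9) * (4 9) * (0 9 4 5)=(0 9)(5 8)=[9, 1, 2, 3, 4, 8, 6, 7, 5, 0]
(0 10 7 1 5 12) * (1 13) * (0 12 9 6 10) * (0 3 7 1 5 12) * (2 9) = (0 3 7 13 5 2 9 6 10 1 12) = [3, 12, 9, 7, 4, 2, 10, 13, 8, 6, 1, 11, 0, 5]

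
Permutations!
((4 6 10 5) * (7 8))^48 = (10)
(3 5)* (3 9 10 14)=(3 5 9 10 14)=[0, 1, 2, 5, 4, 9, 6, 7, 8, 10, 14, 11, 12, 13, 3]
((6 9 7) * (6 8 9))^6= (9)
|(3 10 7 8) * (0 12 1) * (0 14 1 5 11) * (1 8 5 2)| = 11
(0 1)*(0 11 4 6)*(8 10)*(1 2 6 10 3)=(0 2 6)(1 11 4 10 8 3)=[2, 11, 6, 1, 10, 5, 0, 7, 3, 9, 8, 4]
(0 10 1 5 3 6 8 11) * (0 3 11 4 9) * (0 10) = (1 5 11 3 6 8 4 9 10) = [0, 5, 2, 6, 9, 11, 8, 7, 4, 10, 1, 3]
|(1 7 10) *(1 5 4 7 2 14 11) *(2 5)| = |(1 5 4 7 10 2 14 11)| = 8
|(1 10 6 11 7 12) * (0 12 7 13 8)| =8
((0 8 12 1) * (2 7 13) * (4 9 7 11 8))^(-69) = (0 4 9 7 13 2 11 8 12 1)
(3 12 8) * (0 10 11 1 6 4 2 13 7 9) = (0 10 11 1 6 4 2 13 7 9)(3 12 8) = [10, 6, 13, 12, 2, 5, 4, 9, 3, 0, 11, 1, 8, 7]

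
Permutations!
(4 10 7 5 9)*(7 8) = (4 10 8 7 5 9) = [0, 1, 2, 3, 10, 9, 6, 5, 7, 4, 8]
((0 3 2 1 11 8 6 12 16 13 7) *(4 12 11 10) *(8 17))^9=((0 3 2 1 10 4 12 16 13 7)(6 11 17 8))^9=(0 7 13 16 12 4 10 1 2 3)(6 11 17 8)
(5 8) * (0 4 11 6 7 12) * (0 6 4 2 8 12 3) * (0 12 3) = (0 2 8 5 3 12 6 7)(4 11) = [2, 1, 8, 12, 11, 3, 7, 0, 5, 9, 10, 4, 6]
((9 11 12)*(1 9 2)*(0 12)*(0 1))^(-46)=(0 2 12)(1 11 9)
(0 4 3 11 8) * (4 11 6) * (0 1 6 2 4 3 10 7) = [11, 6, 4, 2, 10, 5, 3, 0, 1, 9, 7, 8] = (0 11 8 1 6 3 2 4 10 7)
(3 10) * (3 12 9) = [0, 1, 2, 10, 4, 5, 6, 7, 8, 3, 12, 11, 9] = (3 10 12 9)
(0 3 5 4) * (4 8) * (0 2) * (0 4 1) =(0 3 5 8 1)(2 4) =[3, 0, 4, 5, 2, 8, 6, 7, 1]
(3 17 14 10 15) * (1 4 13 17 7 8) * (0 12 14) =(0 12 14 10 15 3 7 8 1 4 13 17) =[12, 4, 2, 7, 13, 5, 6, 8, 1, 9, 15, 11, 14, 17, 10, 3, 16, 0]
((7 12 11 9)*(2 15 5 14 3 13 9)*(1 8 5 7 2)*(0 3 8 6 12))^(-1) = (0 7 15 2 9 13 3)(1 11 12 6)(5 8 14)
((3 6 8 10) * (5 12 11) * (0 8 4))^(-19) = (0 4 6 3 10 8)(5 11 12)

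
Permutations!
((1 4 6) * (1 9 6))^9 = (1 4)(6 9)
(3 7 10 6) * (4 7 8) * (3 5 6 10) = [0, 1, 2, 8, 7, 6, 5, 3, 4, 9, 10] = (10)(3 8 4 7)(5 6)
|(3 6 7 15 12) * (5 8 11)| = 15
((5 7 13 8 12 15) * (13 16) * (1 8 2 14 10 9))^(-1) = ((1 8 12 15 5 7 16 13 2 14 10 9))^(-1) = (1 9 10 14 2 13 16 7 5 15 12 8)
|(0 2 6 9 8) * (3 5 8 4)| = 8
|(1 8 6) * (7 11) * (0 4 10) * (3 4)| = |(0 3 4 10)(1 8 6)(7 11)| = 12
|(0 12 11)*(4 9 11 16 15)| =7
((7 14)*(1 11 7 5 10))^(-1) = ((1 11 7 14 5 10))^(-1) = (1 10 5 14 7 11)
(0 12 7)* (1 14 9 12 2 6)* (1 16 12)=(0 2 6 16 12 7)(1 14 9)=[2, 14, 6, 3, 4, 5, 16, 0, 8, 1, 10, 11, 7, 13, 9, 15, 12]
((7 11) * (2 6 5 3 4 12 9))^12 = (2 12 3 6 9 4 5)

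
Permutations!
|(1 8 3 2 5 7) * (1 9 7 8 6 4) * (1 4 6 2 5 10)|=6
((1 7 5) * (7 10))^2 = ((1 10 7 5))^2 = (1 7)(5 10)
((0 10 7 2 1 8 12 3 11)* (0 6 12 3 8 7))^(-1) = (0 10)(1 2 7)(3 8 12 6 11)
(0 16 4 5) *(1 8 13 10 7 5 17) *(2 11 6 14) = (0 16 4 17 1 8 13 10 7 5)(2 11 6 14) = [16, 8, 11, 3, 17, 0, 14, 5, 13, 9, 7, 6, 12, 10, 2, 15, 4, 1]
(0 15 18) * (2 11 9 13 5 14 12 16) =[15, 1, 11, 3, 4, 14, 6, 7, 8, 13, 10, 9, 16, 5, 12, 18, 2, 17, 0] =(0 15 18)(2 11 9 13 5 14 12 16)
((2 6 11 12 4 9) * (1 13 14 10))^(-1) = (1 10 14 13)(2 9 4 12 11 6)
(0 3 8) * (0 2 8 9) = [3, 1, 8, 9, 4, 5, 6, 7, 2, 0] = (0 3 9)(2 8)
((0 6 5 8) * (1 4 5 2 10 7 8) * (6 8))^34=(1 4 5)(2 7)(6 10)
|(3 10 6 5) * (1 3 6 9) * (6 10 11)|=7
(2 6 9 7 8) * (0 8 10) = (0 8 2 6 9 7 10) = [8, 1, 6, 3, 4, 5, 9, 10, 2, 7, 0]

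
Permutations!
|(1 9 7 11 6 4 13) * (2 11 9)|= 6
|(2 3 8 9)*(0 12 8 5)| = 7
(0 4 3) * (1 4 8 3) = (0 8 3)(1 4) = [8, 4, 2, 0, 1, 5, 6, 7, 3]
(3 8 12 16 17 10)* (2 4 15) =(2 4 15)(3 8 12 16 17 10) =[0, 1, 4, 8, 15, 5, 6, 7, 12, 9, 3, 11, 16, 13, 14, 2, 17, 10]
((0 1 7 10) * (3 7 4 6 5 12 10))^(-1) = ((0 1 4 6 5 12 10)(3 7))^(-1) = (0 10 12 5 6 4 1)(3 7)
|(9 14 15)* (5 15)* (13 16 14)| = 6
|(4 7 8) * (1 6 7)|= 5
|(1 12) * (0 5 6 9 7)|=10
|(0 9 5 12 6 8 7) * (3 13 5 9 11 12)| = 6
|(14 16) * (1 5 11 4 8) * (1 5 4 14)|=7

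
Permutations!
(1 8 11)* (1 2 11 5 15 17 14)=[0, 8, 11, 3, 4, 15, 6, 7, 5, 9, 10, 2, 12, 13, 1, 17, 16, 14]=(1 8 5 15 17 14)(2 11)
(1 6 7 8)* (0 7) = [7, 6, 2, 3, 4, 5, 0, 8, 1] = (0 7 8 1 6)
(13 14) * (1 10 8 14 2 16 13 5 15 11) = (1 10 8 14 5 15 11)(2 16 13) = [0, 10, 16, 3, 4, 15, 6, 7, 14, 9, 8, 1, 12, 2, 5, 11, 13]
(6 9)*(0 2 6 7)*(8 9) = (0 2 6 8 9 7) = [2, 1, 6, 3, 4, 5, 8, 0, 9, 7]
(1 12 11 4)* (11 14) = (1 12 14 11 4) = [0, 12, 2, 3, 1, 5, 6, 7, 8, 9, 10, 4, 14, 13, 11]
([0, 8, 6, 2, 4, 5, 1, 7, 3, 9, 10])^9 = [0, 6, 3, 8, 4, 5, 2, 7, 1, 9, 10]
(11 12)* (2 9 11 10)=[0, 1, 9, 3, 4, 5, 6, 7, 8, 11, 2, 12, 10]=(2 9 11 12 10)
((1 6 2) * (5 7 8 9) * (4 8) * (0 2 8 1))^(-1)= (0 2)(1 4 7 5 9 8 6)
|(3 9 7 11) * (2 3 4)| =6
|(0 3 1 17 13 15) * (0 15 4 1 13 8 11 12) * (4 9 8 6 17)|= 14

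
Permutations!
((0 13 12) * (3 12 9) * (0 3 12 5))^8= ((0 13 9 12 3 5))^8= (0 9 3)(5 13 12)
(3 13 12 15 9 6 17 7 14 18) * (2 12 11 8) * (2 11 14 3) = [0, 1, 12, 13, 4, 5, 17, 3, 11, 6, 10, 8, 15, 14, 18, 9, 16, 7, 2] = (2 12 15 9 6 17 7 3 13 14 18)(8 11)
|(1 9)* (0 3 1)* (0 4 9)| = 6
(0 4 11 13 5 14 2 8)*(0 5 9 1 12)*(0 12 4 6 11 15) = [6, 4, 8, 3, 15, 14, 11, 7, 5, 1, 10, 13, 12, 9, 2, 0] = (0 6 11 13 9 1 4 15)(2 8 5 14)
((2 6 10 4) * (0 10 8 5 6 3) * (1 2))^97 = ((0 10 4 1 2 3)(5 6 8))^97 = (0 10 4 1 2 3)(5 6 8)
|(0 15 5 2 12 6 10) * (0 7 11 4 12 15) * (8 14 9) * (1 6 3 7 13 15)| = |(1 6 10 13 15 5 2)(3 7 11 4 12)(8 14 9)| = 105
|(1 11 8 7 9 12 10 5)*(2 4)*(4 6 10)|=11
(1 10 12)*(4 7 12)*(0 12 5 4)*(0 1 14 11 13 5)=(0 12 14 11 13 5 4 7)(1 10)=[12, 10, 2, 3, 7, 4, 6, 0, 8, 9, 1, 13, 14, 5, 11]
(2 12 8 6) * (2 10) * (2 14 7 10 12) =[0, 1, 2, 3, 4, 5, 12, 10, 6, 9, 14, 11, 8, 13, 7] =(6 12 8)(7 10 14)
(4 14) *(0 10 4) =(0 10 4 14) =[10, 1, 2, 3, 14, 5, 6, 7, 8, 9, 4, 11, 12, 13, 0]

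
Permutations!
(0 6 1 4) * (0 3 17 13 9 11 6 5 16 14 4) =(0 5 16 14 4 3 17 13 9 11 6 1) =[5, 0, 2, 17, 3, 16, 1, 7, 8, 11, 10, 6, 12, 9, 4, 15, 14, 13]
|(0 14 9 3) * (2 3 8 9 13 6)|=6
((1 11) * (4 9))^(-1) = (1 11)(4 9)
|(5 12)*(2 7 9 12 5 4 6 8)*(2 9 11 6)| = |(2 7 11 6 8 9 12 4)| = 8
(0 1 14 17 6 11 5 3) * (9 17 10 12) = (0 1 14 10 12 9 17 6 11 5 3) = [1, 14, 2, 0, 4, 3, 11, 7, 8, 17, 12, 5, 9, 13, 10, 15, 16, 6]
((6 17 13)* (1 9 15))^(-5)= (1 9 15)(6 17 13)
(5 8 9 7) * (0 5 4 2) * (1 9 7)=(0 5 8 7 4 2)(1 9)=[5, 9, 0, 3, 2, 8, 6, 4, 7, 1]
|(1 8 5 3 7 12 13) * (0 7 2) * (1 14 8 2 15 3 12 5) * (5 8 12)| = |(0 7 8 1 2)(3 15)(12 13 14)| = 30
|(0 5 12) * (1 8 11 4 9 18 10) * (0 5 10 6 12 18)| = 28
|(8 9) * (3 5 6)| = 6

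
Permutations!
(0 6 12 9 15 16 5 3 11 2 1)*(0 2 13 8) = (0 6 12 9 15 16 5 3 11 13 8)(1 2) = [6, 2, 1, 11, 4, 3, 12, 7, 0, 15, 10, 13, 9, 8, 14, 16, 5]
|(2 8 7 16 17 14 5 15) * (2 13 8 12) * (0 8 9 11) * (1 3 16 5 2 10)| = |(0 8 7 5 15 13 9 11)(1 3 16 17 14 2 12 10)| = 8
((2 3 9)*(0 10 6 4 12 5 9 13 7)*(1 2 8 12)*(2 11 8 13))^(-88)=(0 5 1)(4 7 12)(6 13 8)(9 11 10)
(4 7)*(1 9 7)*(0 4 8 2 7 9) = (9)(0 4 1)(2 7 8) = [4, 0, 7, 3, 1, 5, 6, 8, 2, 9]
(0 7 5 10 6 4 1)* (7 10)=(0 10 6 4 1)(5 7)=[10, 0, 2, 3, 1, 7, 4, 5, 8, 9, 6]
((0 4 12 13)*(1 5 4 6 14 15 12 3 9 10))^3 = (0 15)(1 3)(4 10)(5 9)(6 12)(13 14)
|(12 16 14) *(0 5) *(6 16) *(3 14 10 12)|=|(0 5)(3 14)(6 16 10 12)|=4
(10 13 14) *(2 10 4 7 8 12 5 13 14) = (2 10 14 4 7 8 12 5 13) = [0, 1, 10, 3, 7, 13, 6, 8, 12, 9, 14, 11, 5, 2, 4]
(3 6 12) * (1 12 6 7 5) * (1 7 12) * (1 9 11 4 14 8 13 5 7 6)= (1 9 11 4 14 8 13 5 6)(3 12)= [0, 9, 2, 12, 14, 6, 1, 7, 13, 11, 10, 4, 3, 5, 8]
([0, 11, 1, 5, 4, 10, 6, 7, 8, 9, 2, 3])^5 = (1 2 10 5 3 11)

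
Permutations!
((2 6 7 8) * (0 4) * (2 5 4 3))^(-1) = ((0 3 2 6 7 8 5 4))^(-1) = (0 4 5 8 7 6 2 3)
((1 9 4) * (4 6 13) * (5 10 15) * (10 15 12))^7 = ((1 9 6 13 4)(5 15)(10 12))^7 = (1 6 4 9 13)(5 15)(10 12)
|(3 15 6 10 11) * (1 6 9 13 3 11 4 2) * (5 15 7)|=|(1 6 10 4 2)(3 7 5 15 9 13)|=30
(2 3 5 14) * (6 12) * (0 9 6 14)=(0 9 6 12 14 2 3 5)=[9, 1, 3, 5, 4, 0, 12, 7, 8, 6, 10, 11, 14, 13, 2]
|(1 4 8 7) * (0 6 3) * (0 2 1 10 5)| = |(0 6 3 2 1 4 8 7 10 5)| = 10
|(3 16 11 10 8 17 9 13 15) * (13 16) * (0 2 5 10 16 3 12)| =22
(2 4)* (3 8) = [0, 1, 4, 8, 2, 5, 6, 7, 3] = (2 4)(3 8)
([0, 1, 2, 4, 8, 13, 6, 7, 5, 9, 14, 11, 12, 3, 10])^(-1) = [0, 1, 2, 13, 3, 8, 6, 7, 4, 9, 14, 11, 12, 5, 10]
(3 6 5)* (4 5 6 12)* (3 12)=[0, 1, 2, 3, 5, 12, 6, 7, 8, 9, 10, 11, 4]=(4 5 12)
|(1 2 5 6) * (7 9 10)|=|(1 2 5 6)(7 9 10)|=12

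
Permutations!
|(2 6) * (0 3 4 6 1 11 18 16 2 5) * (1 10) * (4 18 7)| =|(0 3 18 16 2 10 1 11 7 4 6 5)| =12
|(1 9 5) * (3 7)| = |(1 9 5)(3 7)| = 6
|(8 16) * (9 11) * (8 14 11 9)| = 4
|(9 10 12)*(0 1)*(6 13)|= 6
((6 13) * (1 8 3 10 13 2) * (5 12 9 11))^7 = (13)(5 11 9 12)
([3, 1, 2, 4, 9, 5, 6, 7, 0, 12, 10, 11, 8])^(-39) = (0 9)(3 12)(4 8)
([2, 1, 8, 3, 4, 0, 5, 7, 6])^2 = (0 8 5 2 6)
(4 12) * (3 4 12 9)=(12)(3 4 9)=[0, 1, 2, 4, 9, 5, 6, 7, 8, 3, 10, 11, 12]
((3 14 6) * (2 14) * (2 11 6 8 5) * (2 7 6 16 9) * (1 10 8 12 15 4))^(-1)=(1 4 15 12 14 2 9 16 11 3 6 7 5 8 10)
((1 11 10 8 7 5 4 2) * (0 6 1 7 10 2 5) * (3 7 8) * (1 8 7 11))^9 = (0 6 8 10 3 11 2 7)(4 5)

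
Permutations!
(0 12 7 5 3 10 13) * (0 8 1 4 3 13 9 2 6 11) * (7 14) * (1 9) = (0 12 14 7 5 13 8 9 2 6 11)(1 4 3 10) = [12, 4, 6, 10, 3, 13, 11, 5, 9, 2, 1, 0, 14, 8, 7]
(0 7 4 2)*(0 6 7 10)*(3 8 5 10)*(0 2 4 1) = (0 3 8 5 10 2 6 7 1) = [3, 0, 6, 8, 4, 10, 7, 1, 5, 9, 2]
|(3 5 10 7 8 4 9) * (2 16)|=|(2 16)(3 5 10 7 8 4 9)|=14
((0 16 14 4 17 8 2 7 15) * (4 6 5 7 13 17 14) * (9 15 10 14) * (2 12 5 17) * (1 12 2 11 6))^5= ((0 16 4 9 15)(1 12 5 7 10 14)(2 13 11 6 17 8))^5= (1 14 10 7 5 12)(2 8 17 6 11 13)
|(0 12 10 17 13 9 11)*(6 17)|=8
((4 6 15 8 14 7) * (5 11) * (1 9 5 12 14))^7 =((1 9 5 11 12 14 7 4 6 15 8))^7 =(1 4 11 8 7 5 15 14 9 6 12)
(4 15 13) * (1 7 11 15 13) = (1 7 11 15)(4 13) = [0, 7, 2, 3, 13, 5, 6, 11, 8, 9, 10, 15, 12, 4, 14, 1]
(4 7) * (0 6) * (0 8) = (0 6 8)(4 7) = [6, 1, 2, 3, 7, 5, 8, 4, 0]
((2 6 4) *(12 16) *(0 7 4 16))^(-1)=(0 12 16 6 2 4 7)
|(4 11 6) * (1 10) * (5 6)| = 4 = |(1 10)(4 11 5 6)|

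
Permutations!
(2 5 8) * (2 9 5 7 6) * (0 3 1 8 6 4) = (0 3 1 8 9 5 6 2 7 4) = [3, 8, 7, 1, 0, 6, 2, 4, 9, 5]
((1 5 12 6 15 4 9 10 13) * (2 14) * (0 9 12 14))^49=((0 9 10 13 1 5 14 2)(4 12 6 15))^49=(0 9 10 13 1 5 14 2)(4 12 6 15)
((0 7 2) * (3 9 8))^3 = (9)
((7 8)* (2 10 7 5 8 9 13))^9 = ((2 10 7 9 13)(5 8))^9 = (2 13 9 7 10)(5 8)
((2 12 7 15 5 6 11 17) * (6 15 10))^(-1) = ((2 12 7 10 6 11 17)(5 15))^(-1) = (2 17 11 6 10 7 12)(5 15)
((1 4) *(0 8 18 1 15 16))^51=(0 18 4 16 8 1 15)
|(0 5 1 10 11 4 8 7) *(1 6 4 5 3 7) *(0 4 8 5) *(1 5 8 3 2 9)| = |(0 2 9 1 10 11)(3 7 4 8 5 6)| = 6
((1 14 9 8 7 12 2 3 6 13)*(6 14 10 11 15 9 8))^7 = ((1 10 11 15 9 6 13)(2 3 14 8 7 12))^7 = (15)(2 3 14 8 7 12)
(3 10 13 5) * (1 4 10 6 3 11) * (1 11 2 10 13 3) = (1 4 13 5 2 10 3 6) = [0, 4, 10, 6, 13, 2, 1, 7, 8, 9, 3, 11, 12, 5]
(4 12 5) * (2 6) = (2 6)(4 12 5) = [0, 1, 6, 3, 12, 4, 2, 7, 8, 9, 10, 11, 5]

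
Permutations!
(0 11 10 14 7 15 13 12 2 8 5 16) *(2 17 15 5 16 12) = (0 11 10 14 7 5 12 17 15 13 2 8 16) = [11, 1, 8, 3, 4, 12, 6, 5, 16, 9, 14, 10, 17, 2, 7, 13, 0, 15]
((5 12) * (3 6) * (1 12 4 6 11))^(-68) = (1 5 6 11 12 4 3) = ((1 12 5 4 6 3 11))^(-68)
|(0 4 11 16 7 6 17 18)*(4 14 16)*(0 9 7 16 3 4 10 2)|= |(0 14 3 4 11 10 2)(6 17 18 9 7)|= 35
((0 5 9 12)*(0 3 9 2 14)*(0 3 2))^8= (2 9 14 12 3)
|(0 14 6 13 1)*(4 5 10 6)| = |(0 14 4 5 10 6 13 1)| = 8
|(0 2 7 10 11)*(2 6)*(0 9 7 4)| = 4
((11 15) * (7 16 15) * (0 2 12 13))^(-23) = (0 2 12 13)(7 16 15 11)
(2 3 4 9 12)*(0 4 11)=[4, 1, 3, 11, 9, 5, 6, 7, 8, 12, 10, 0, 2]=(0 4 9 12 2 3 11)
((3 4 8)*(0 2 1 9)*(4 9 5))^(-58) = (0 3 4 1)(2 9 8 5)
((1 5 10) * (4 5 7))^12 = (1 4 10 7 5) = ((1 7 4 5 10))^12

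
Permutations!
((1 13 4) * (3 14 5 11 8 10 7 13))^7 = (1 7 11 3 13 8 14 4 10 5)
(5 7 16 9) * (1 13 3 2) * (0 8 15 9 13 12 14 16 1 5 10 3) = (0 8 15 9 10 3 2 5 7 1 12 14 16 13) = [8, 12, 5, 2, 4, 7, 6, 1, 15, 10, 3, 11, 14, 0, 16, 9, 13]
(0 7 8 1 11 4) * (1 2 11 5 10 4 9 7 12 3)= [12, 5, 11, 1, 0, 10, 6, 8, 2, 7, 4, 9, 3]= (0 12 3 1 5 10 4)(2 11 9 7 8)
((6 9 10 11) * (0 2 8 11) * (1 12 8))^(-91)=(0 10 9 6 11 8 12 1 2)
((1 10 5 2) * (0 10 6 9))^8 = ((0 10 5 2 1 6 9))^8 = (0 10 5 2 1 6 9)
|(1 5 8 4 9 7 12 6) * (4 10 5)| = 6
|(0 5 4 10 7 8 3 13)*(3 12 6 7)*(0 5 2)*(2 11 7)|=35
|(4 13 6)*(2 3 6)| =5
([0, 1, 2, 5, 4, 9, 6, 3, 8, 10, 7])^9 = [0, 1, 2, 7, 4, 3, 6, 10, 8, 5, 9]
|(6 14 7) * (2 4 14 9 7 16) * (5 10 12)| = 12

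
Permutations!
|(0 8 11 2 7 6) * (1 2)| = |(0 8 11 1 2 7 6)| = 7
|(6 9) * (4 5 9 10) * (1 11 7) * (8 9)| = 6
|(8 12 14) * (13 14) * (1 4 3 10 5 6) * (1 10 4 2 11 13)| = |(1 2 11 13 14 8 12)(3 4)(5 6 10)| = 42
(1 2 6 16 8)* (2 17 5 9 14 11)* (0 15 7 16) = (0 15 7 16 8 1 17 5 9 14 11 2 6) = [15, 17, 6, 3, 4, 9, 0, 16, 1, 14, 10, 2, 12, 13, 11, 7, 8, 5]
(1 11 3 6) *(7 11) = (1 7 11 3 6) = [0, 7, 2, 6, 4, 5, 1, 11, 8, 9, 10, 3]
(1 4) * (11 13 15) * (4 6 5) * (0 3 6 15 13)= [3, 15, 2, 6, 1, 4, 5, 7, 8, 9, 10, 0, 12, 13, 14, 11]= (0 3 6 5 4 1 15 11)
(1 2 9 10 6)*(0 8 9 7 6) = (0 8 9 10)(1 2 7 6) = [8, 2, 7, 3, 4, 5, 1, 6, 9, 10, 0]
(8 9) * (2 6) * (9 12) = (2 6)(8 12 9) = [0, 1, 6, 3, 4, 5, 2, 7, 12, 8, 10, 11, 9]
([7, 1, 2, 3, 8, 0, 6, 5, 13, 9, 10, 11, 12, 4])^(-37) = (0 5 7)(4 13 8)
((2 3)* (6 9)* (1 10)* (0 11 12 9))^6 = (0 11 12 9 6)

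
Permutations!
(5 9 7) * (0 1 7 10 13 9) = (0 1 7 5)(9 10 13) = [1, 7, 2, 3, 4, 0, 6, 5, 8, 10, 13, 11, 12, 9]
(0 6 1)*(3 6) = (0 3 6 1) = [3, 0, 2, 6, 4, 5, 1]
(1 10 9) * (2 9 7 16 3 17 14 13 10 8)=(1 8 2 9)(3 17 14 13 10 7 16)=[0, 8, 9, 17, 4, 5, 6, 16, 2, 1, 7, 11, 12, 10, 13, 15, 3, 14]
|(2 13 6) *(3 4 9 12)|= |(2 13 6)(3 4 9 12)|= 12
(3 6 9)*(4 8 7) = (3 6 9)(4 8 7) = [0, 1, 2, 6, 8, 5, 9, 4, 7, 3]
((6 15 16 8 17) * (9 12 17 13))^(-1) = ((6 15 16 8 13 9 12 17))^(-1) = (6 17 12 9 13 8 16 15)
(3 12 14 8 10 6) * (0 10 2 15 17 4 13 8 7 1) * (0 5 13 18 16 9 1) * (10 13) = [13, 5, 15, 12, 18, 10, 3, 0, 2, 1, 6, 11, 14, 8, 7, 17, 9, 4, 16] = (0 13 8 2 15 17 4 18 16 9 1 5 10 6 3 12 14 7)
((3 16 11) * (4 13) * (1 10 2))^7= ((1 10 2)(3 16 11)(4 13))^7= (1 10 2)(3 16 11)(4 13)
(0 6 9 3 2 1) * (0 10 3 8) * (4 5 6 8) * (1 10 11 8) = (0 1 11 8)(2 10 3)(4 5 6 9) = [1, 11, 10, 2, 5, 6, 9, 7, 0, 4, 3, 8]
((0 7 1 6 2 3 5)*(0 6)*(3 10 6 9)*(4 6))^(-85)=(0 1 7)(2 6 4 10)(3 9 5)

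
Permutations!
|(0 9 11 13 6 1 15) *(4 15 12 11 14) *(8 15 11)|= |(0 9 14 4 11 13 6 1 12 8 15)|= 11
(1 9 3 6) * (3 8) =(1 9 8 3 6) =[0, 9, 2, 6, 4, 5, 1, 7, 3, 8]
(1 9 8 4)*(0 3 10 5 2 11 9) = (0 3 10 5 2 11 9 8 4 1) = [3, 0, 11, 10, 1, 2, 6, 7, 4, 8, 5, 9]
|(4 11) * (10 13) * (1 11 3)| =|(1 11 4 3)(10 13)| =4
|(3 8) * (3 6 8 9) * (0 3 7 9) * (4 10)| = 2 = |(0 3)(4 10)(6 8)(7 9)|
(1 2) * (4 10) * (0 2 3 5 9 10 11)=[2, 3, 1, 5, 11, 9, 6, 7, 8, 10, 4, 0]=(0 2 1 3 5 9 10 4 11)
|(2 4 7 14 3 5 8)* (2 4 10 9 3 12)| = |(2 10 9 3 5 8 4 7 14 12)| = 10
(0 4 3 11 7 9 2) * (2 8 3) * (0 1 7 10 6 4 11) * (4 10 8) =(0 11 8 3)(1 7 9 4 2)(6 10) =[11, 7, 1, 0, 2, 5, 10, 9, 3, 4, 6, 8]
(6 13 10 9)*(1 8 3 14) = (1 8 3 14)(6 13 10 9) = [0, 8, 2, 14, 4, 5, 13, 7, 3, 6, 9, 11, 12, 10, 1]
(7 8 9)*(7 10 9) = [0, 1, 2, 3, 4, 5, 6, 8, 7, 10, 9] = (7 8)(9 10)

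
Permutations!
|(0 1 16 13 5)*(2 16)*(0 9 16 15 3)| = 20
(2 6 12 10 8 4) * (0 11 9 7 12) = (0 11 9 7 12 10 8 4 2 6) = [11, 1, 6, 3, 2, 5, 0, 12, 4, 7, 8, 9, 10]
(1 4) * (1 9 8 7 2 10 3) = (1 4 9 8 7 2 10 3) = [0, 4, 10, 1, 9, 5, 6, 2, 7, 8, 3]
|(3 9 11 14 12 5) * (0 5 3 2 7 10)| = |(0 5 2 7 10)(3 9 11 14 12)| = 5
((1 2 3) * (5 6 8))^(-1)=((1 2 3)(5 6 8))^(-1)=(1 3 2)(5 8 6)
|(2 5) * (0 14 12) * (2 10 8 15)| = |(0 14 12)(2 5 10 8 15)| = 15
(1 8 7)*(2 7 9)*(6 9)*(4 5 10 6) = (1 8 4 5 10 6 9 2 7) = [0, 8, 7, 3, 5, 10, 9, 1, 4, 2, 6]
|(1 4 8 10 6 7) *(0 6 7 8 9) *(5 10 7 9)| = 9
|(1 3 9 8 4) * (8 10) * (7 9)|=|(1 3 7 9 10 8 4)|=7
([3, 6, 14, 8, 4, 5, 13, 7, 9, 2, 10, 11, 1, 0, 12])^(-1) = (0 13 6 1 12 14 2 9 8 3)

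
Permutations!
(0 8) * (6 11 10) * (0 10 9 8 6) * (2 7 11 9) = (0 6 9 8 10)(2 7 11) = [6, 1, 7, 3, 4, 5, 9, 11, 10, 8, 0, 2]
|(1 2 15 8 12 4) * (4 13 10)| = |(1 2 15 8 12 13 10 4)| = 8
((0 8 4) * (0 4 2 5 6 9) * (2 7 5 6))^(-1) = (0 9 6 2 5 7 8)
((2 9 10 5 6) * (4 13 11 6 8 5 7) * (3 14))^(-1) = (2 6 11 13 4 7 10 9)(3 14)(5 8)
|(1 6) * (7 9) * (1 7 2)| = |(1 6 7 9 2)| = 5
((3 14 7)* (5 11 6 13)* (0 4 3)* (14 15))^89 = ((0 4 3 15 14 7)(5 11 6 13))^89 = (0 7 14 15 3 4)(5 11 6 13)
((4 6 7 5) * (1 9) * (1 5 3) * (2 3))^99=(1 4 2 9 6 3 5 7)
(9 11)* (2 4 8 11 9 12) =[0, 1, 4, 3, 8, 5, 6, 7, 11, 9, 10, 12, 2] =(2 4 8 11 12)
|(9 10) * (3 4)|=|(3 4)(9 10)|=2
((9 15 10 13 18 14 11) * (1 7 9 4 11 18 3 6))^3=((1 7 9 15 10 13 3 6)(4 11)(14 18))^3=(1 15 3 7 10 6 9 13)(4 11)(14 18)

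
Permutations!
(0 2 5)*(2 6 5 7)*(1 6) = (0 1 6 5)(2 7) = [1, 6, 7, 3, 4, 0, 5, 2]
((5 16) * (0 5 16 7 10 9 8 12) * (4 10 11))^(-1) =((16)(0 5 7 11 4 10 9 8 12))^(-1) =(16)(0 12 8 9 10 4 11 7 5)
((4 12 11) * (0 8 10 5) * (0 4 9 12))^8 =(0 5 8 4 10)(9 11 12)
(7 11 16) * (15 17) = (7 11 16)(15 17) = [0, 1, 2, 3, 4, 5, 6, 11, 8, 9, 10, 16, 12, 13, 14, 17, 7, 15]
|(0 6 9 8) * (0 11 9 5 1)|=12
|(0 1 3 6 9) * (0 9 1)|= 3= |(9)(1 3 6)|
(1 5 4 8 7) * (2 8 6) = (1 5 4 6 2 8 7) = [0, 5, 8, 3, 6, 4, 2, 1, 7]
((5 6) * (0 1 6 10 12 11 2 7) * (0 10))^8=((0 1 6 5)(2 7 10 12 11))^8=(2 12 7 11 10)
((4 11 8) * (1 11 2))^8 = (1 4 11 2 8)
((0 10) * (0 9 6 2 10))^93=((2 10 9 6))^93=(2 10 9 6)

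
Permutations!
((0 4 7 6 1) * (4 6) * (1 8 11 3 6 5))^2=((0 5 1)(3 6 8 11)(4 7))^2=(0 1 5)(3 8)(6 11)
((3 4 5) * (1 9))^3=((1 9)(3 4 5))^3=(1 9)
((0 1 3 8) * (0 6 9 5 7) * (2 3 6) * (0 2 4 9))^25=((0 1 6)(2 3 8 4 9 5 7))^25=(0 1 6)(2 9 3 5 8 7 4)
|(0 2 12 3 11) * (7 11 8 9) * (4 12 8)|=|(0 2 8 9 7 11)(3 4 12)|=6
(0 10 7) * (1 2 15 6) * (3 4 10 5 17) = (0 5 17 3 4 10 7)(1 2 15 6) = [5, 2, 15, 4, 10, 17, 1, 0, 8, 9, 7, 11, 12, 13, 14, 6, 16, 3]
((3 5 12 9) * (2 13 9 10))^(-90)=(2 13 9 3 5 12 10)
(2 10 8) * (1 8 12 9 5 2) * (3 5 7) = (1 8)(2 10 12 9 7 3 5) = [0, 8, 10, 5, 4, 2, 6, 3, 1, 7, 12, 11, 9]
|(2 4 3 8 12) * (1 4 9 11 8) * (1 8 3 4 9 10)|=8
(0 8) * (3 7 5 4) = (0 8)(3 7 5 4) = [8, 1, 2, 7, 3, 4, 6, 5, 0]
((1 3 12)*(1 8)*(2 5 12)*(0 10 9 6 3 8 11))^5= ((0 10 9 6 3 2 5 12 11)(1 8))^5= (0 2 10 5 9 12 6 11 3)(1 8)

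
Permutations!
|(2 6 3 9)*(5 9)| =|(2 6 3 5 9)| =5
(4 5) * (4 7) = [0, 1, 2, 3, 5, 7, 6, 4] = (4 5 7)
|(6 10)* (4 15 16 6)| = |(4 15 16 6 10)| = 5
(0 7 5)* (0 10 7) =(5 10 7) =[0, 1, 2, 3, 4, 10, 6, 5, 8, 9, 7]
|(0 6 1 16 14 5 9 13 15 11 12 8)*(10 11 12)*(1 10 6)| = 30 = |(0 1 16 14 5 9 13 15 12 8)(6 10 11)|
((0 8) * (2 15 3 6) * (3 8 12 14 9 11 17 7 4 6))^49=(0 12 14 9 11 17 7 4 6 2 15 8)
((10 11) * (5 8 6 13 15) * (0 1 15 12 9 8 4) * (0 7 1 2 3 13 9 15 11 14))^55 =((0 2 3 13 12 15 5 4 7 1 11 10 14)(6 9 8))^55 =(0 13 5 1 14 3 15 7 10 2 12 4 11)(6 9 8)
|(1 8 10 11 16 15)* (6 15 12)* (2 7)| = 8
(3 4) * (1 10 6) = [0, 10, 2, 4, 3, 5, 1, 7, 8, 9, 6] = (1 10 6)(3 4)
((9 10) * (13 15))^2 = ((9 10)(13 15))^2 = (15)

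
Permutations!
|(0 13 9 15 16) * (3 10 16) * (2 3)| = 8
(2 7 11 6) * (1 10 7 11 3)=(1 10 7 3)(2 11 6)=[0, 10, 11, 1, 4, 5, 2, 3, 8, 9, 7, 6]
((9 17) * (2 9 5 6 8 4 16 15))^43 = (2 16 8 5 9 15 4 6 17)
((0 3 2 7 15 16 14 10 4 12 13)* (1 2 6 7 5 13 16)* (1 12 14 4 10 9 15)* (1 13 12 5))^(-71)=(0 13 7 6 3)(1 2)(4 16 12 5 15 9 14)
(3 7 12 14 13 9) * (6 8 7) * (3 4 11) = (3 6 8 7 12 14 13 9 4 11) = [0, 1, 2, 6, 11, 5, 8, 12, 7, 4, 10, 3, 14, 9, 13]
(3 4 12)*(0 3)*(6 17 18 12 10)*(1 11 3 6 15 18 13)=(0 6 17 13 1 11 3 4 10 15 18 12)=[6, 11, 2, 4, 10, 5, 17, 7, 8, 9, 15, 3, 0, 1, 14, 18, 16, 13, 12]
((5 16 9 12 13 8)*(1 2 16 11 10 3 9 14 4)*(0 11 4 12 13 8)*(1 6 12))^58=(0 9 10)(1 16)(2 14)(3 11 13)(4 8 6 5 12)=((0 11 10 3 9 13)(1 2 16 14)(4 6 12 8 5))^58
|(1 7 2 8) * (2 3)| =5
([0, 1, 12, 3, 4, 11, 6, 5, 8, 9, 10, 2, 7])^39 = [0, 1, 11, 3, 4, 7, 6, 12, 8, 9, 10, 5, 2]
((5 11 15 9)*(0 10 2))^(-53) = (0 10 2)(5 9 15 11)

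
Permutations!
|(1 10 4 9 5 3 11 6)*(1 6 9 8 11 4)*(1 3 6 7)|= |(1 10 3 4 8 11 9 5 6 7)|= 10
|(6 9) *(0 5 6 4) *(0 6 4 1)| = |(0 5 4 6 9 1)| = 6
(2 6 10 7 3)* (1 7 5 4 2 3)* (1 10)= (1 7 10 5 4 2 6)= [0, 7, 6, 3, 2, 4, 1, 10, 8, 9, 5]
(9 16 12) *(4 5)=(4 5)(9 16 12)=[0, 1, 2, 3, 5, 4, 6, 7, 8, 16, 10, 11, 9, 13, 14, 15, 12]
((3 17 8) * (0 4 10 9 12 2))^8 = (0 10 12)(2 4 9)(3 8 17)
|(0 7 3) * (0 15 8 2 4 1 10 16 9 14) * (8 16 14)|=12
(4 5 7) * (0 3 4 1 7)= [3, 7, 2, 4, 5, 0, 6, 1]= (0 3 4 5)(1 7)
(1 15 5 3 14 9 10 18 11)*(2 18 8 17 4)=(1 15 5 3 14 9 10 8 17 4 2 18 11)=[0, 15, 18, 14, 2, 3, 6, 7, 17, 10, 8, 1, 12, 13, 9, 5, 16, 4, 11]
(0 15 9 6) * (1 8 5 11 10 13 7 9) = [15, 8, 2, 3, 4, 11, 0, 9, 5, 6, 13, 10, 12, 7, 14, 1] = (0 15 1 8 5 11 10 13 7 9 6)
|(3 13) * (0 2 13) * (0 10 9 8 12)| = 8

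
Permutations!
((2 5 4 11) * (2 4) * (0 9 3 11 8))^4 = (0 4 3)(8 11 9)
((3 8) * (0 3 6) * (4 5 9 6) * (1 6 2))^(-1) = ((0 3 8 4 5 9 2 1 6))^(-1) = (0 6 1 2 9 5 4 8 3)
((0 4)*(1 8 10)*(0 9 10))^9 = ((0 4 9 10 1 8))^9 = (0 10)(1 4)(8 9)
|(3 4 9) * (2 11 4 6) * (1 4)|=7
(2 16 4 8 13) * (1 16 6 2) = (1 16 4 8 13)(2 6) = [0, 16, 6, 3, 8, 5, 2, 7, 13, 9, 10, 11, 12, 1, 14, 15, 4]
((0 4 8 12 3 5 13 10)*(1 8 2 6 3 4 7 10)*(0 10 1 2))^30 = (13)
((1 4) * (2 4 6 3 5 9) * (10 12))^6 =(12)(1 4 2 9 5 3 6)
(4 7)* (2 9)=(2 9)(4 7)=[0, 1, 9, 3, 7, 5, 6, 4, 8, 2]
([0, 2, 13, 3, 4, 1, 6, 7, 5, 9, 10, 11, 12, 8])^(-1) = [0, 5, 1, 3, 4, 8, 6, 7, 13, 9, 10, 11, 12, 2]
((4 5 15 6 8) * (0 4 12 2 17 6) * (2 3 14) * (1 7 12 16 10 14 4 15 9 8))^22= ((0 15)(1 7 12 3 4 5 9 8 16 10 14 2 17 6))^22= (1 16 12 14 4 17 9)(2 5 6 8 7 10 3)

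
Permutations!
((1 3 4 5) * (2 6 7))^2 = ((1 3 4 5)(2 6 7))^2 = (1 4)(2 7 6)(3 5)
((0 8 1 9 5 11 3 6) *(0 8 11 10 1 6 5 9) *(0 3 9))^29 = (0 9 11)(1 3 5 10)(6 8)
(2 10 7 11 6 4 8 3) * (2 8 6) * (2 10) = (3 8)(4 6)(7 11 10) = [0, 1, 2, 8, 6, 5, 4, 11, 3, 9, 7, 10]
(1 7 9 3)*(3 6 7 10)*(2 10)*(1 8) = (1 2 10 3 8)(6 7 9) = [0, 2, 10, 8, 4, 5, 7, 9, 1, 6, 3]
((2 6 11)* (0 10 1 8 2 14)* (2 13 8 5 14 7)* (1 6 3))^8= ((0 10 6 11 7 2 3 1 5 14)(8 13))^8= (0 5 3 7 6)(1 2 11 10 14)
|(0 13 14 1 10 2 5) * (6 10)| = |(0 13 14 1 6 10 2 5)| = 8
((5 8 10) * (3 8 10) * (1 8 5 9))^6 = (10)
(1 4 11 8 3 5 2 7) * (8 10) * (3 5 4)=[0, 3, 7, 4, 11, 2, 6, 1, 5, 9, 8, 10]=(1 3 4 11 10 8 5 2 7)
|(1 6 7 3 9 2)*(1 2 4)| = 6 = |(1 6 7 3 9 4)|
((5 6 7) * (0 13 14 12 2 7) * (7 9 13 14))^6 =((0 14 12 2 9 13 7 5 6))^6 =(0 7 2)(5 9 14)(6 13 12)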